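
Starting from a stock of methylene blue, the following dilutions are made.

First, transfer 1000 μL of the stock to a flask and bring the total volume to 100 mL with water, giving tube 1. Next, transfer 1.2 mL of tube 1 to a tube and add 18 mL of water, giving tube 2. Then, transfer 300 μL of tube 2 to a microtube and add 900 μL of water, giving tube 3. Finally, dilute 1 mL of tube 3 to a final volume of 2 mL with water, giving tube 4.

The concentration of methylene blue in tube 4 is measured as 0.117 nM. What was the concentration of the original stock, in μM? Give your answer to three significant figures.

1.50 μM

Step 1: 1000 μL brought to 100 mL → factor 1 × 10^5/1000 = 100
Step 2: 1.2 mL + 18 mL = 19.2 mL total → factor 19.2/1.2 = 16
Step 3: 300 μL + 900 μL = 1200 μL total → factor 1200/300 = 4
Step 4: 1 mL brought to 2 mL → factor 2/1 = 2
Overall dilution factor = 100 × 16 × 4 × 2 = 12800
Stock = 0.117 nM × 12800 = 1498 nM = 1.50 μM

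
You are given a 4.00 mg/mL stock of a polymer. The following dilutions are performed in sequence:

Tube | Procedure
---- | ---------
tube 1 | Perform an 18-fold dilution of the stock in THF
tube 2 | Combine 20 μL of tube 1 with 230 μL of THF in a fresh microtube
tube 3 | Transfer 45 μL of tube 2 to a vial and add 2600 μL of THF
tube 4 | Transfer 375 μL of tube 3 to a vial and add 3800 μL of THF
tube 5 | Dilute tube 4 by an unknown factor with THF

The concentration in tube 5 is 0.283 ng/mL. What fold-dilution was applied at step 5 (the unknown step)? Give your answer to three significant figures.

Step 1: 18-fold → factor 18
Step 2: 20 μL + 230 μL = 250 μL total → factor 250/20 = 12.5
Step 3: 45 μL + 2600 μL = 2645 μL total → factor 2645/45 = 58.778
Step 4: 375 μL + 3800 μL = 4175 μL total → factor 4175/375 = 11.133
Step 5: unknown factor x
Product of known-step factors = 1.4724 × 10^5
Overall factor = 4.00 mg/mL / (0.283 ng/mL) = 1.4134 × 10^7
x = 1.4134 × 10^7 / 1.4724 × 10^5 = 96.0

96.0-fold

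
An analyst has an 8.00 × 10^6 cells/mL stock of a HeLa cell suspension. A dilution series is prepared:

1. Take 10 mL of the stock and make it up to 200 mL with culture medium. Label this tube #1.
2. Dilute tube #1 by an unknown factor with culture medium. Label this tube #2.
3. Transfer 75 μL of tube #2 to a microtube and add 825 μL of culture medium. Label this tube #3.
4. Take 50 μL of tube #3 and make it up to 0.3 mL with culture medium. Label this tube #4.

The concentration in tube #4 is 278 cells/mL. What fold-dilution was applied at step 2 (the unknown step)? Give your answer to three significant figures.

Step 1: 10 mL brought to 200 mL → factor 200/10 = 20
Step 2: unknown factor x
Step 3: 75 μL + 825 μL = 900 μL total → factor 900/75 = 12
Step 4: 50 μL brought to 0.3 mL → factor 300/50 = 6
Product of known-step factors = 1440
Overall factor = 8.00 × 10^6 cells/mL / (278 cells/mL) = 28777
x = 28777 / 1440 = 20.0

20.0-fold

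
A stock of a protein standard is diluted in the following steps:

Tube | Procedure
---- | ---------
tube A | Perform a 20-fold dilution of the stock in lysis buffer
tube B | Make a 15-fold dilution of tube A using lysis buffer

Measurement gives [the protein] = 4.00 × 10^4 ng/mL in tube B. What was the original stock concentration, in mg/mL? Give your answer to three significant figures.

Step 1: 20-fold → factor 20
Step 2: 15-fold → factor 15
Overall dilution factor = 20 × 15 = 300
Stock = 4.00 × 10^4 ng/mL × 300 = 1.200 × 10^7 ng/mL = 12.0 mg/mL

12.0 mg/mL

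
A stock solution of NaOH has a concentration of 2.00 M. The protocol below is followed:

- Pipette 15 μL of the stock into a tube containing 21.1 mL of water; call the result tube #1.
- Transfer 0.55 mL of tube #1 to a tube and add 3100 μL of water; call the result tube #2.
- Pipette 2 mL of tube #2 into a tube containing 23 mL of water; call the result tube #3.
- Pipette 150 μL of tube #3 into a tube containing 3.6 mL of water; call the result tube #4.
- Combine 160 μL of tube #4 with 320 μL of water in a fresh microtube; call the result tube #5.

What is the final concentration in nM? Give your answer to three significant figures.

228 nM

Step 1: 15 μL + 21.1 mL = 21115 μL total → factor 21115/15 = 1407.7
Step 2: 0.55 mL + 3100 μL = 3.65 mL total → factor 3.65/0.55 = 6.6364
Step 3: 2 mL + 23 mL = 25 mL total → factor 25/2 = 12.5
Step 4: 150 μL + 3.6 mL = 3750 μL total → factor 3750/150 = 25
Step 5: 160 μL + 320 μL = 480 μL total → factor 480/160 = 3
Overall dilution factor = 1407.7 × 6.6364 × 12.5 × 25 × 3 = 8.7579 × 10^6
Final = 2.00 M / 8.7579 × 10^6 = 2.284 × 10^-7 M = 228 nM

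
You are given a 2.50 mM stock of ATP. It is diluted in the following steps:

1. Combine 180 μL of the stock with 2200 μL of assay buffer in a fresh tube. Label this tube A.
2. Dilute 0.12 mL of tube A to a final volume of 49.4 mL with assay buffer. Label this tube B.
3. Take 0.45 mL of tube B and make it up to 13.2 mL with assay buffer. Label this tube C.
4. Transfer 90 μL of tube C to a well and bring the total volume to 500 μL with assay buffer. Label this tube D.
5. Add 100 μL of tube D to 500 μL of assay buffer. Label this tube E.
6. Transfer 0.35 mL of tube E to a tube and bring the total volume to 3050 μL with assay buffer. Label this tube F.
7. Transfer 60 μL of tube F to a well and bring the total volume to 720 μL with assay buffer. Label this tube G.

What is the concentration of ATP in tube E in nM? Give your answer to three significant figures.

Step 1: 180 μL + 2200 μL = 2380 μL total → factor 2380/180 = 13.222
Step 2: 0.12 mL brought to 49.4 mL → factor 49.4/0.12 = 411.67
Step 3: 0.45 mL brought to 13.2 mL → factor 13.2/0.45 = 29.333
Step 4: 90 μL brought to 500 μL → factor 500/90 = 5.5556
Step 5: 100 μL + 500 μL = 600 μL total → factor 600/100 = 6
Dilution factor through tube E = 13.222 × 411.67 × 29.333 × 5.5556 × 6 = 5.3222 × 10^6
[tube E] = 2.50 mM / 5.3222 × 10^6 = 4.697 × 10^-7 mM = 0.470 nM

0.470 nM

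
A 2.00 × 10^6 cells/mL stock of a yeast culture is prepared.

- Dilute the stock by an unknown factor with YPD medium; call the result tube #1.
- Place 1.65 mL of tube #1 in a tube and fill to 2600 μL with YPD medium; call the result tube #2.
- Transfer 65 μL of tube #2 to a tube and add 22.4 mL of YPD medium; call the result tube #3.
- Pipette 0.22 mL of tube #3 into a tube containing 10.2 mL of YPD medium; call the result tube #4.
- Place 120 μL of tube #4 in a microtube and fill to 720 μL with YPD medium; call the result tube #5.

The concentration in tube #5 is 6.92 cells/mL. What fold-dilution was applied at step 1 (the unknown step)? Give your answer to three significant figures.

Step 1: unknown factor x
Step 2: 1.65 mL brought to 2600 μL → factor 2.6/1.65 = 1.5758
Step 3: 65 μL + 22.4 mL = 22465 μL total → factor 22465/65 = 345.62
Step 4: 0.22 mL + 10.2 mL = 10.42 mL total → factor 10.42/0.22 = 47.364
Step 5: 120 μL brought to 720 μL → factor 720/120 = 6
Product of known-step factors = 1.5477 × 10^5
Overall factor = 2.00 × 10^6 cells/mL / (6.92 cells/mL) = 2.8902 × 10^5
x = 2.8902 × 10^5 / 1.5477 × 10^5 = 1.87

1.87-fold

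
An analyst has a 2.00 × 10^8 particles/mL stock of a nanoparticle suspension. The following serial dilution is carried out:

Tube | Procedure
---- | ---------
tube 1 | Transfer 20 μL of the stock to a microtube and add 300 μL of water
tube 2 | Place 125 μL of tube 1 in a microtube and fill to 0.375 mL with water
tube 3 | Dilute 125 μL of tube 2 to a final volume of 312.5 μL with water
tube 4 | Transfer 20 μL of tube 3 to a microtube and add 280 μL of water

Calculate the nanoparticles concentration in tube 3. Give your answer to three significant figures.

1.67 × 10^6 particles/mL

Step 1: 20 μL + 300 μL = 320 μL total → factor 320/20 = 16
Step 2: 125 μL brought to 0.375 mL → factor 375/125 = 3
Step 3: 125 μL brought to 312.5 μL → factor 312.5/125 = 2.5
Dilution factor through tube 3 = 16 × 3 × 2.5 = 120
[tube 3] = 2.00 × 10^8 particles/mL / 120 = 1.67 × 10^6 particles/mL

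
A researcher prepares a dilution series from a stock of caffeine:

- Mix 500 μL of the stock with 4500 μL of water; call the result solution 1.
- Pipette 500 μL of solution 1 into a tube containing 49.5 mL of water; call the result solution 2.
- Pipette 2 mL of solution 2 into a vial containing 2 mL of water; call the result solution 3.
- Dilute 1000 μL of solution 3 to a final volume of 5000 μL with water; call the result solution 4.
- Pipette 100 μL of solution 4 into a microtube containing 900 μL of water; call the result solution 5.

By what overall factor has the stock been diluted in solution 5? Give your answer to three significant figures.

Step 1: 500 μL + 4500 μL = 5000 μL total → factor 5000/500 = 10
Step 2: 500 μL + 49.5 mL = 50000 μL total → factor 50000/500 = 100
Step 3: 2 mL + 2 mL = 4 mL total → factor 4/2 = 2
Step 4: 1000 μL brought to 5000 μL → factor 5000/1000 = 5
Step 5: 100 μL + 900 μL = 1000 μL total → factor 1000/100 = 10
Overall dilution factor = 10 × 100 × 2 × 5 × 10 = 1 × 10^5

1.00 × 10^5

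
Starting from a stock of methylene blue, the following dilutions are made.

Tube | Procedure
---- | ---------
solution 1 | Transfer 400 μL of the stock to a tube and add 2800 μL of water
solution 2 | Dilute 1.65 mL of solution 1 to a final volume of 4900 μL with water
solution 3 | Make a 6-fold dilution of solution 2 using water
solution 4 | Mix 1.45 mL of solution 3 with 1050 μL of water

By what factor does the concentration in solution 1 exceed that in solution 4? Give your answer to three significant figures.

30.7

Step 1: 400 μL + 2800 μL = 3200 μL total → factor 3200/400 = 8
Step 2: 1.65 mL brought to 4900 μL → factor 4.9/1.65 = 2.9697
Step 3: 6-fold → factor 6
Step 4: 1.45 mL + 1050 μL = 2.5 mL total → factor 2.5/1.45 = 1.7241
Dilution factor to solution 1 = 8; to solution 4 = 245.77
[solution 1]/[solution 4] = (factor to solution 4)/(factor to solution 1) = 245.77/8 = 30.7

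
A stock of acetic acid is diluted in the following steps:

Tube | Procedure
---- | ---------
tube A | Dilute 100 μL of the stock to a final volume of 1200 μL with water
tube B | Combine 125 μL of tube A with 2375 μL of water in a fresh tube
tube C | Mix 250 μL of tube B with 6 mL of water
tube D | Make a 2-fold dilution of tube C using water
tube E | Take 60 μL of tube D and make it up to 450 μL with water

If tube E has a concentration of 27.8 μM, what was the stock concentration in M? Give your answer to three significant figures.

2.50 M

Step 1: 100 μL brought to 1200 μL → factor 1200/100 = 12
Step 2: 125 μL + 2375 μL = 2500 μL total → factor 2500/125 = 20
Step 3: 250 μL + 6 mL = 6250 μL total → factor 6250/250 = 25
Step 4: 2-fold → factor 2
Step 5: 60 μL brought to 450 μL → factor 450/60 = 7.5
Overall dilution factor = 12 × 20 × 25 × 2 × 7.5 = 90000
Stock = 27.8 μM × 90000 = 2.502 × 10^6 μM = 2.50 M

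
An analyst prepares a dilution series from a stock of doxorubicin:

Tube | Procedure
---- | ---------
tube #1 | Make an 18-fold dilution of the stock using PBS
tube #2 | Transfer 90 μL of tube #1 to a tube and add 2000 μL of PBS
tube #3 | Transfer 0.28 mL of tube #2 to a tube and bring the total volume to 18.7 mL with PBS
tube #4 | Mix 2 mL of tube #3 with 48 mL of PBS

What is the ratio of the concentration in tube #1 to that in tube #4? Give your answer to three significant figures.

Step 1: 18-fold → factor 18
Step 2: 90 μL + 2000 μL = 2090 μL total → factor 2090/90 = 23.222
Step 3: 0.28 mL brought to 18.7 mL → factor 18.7/0.28 = 66.786
Step 4: 2 mL + 48 mL = 50 mL total → factor 50/2 = 25
Dilution factor to tube #1 = 18; to tube #4 = 6.9791 × 10^5
[tube #1]/[tube #4] = (factor to tube #4)/(factor to tube #1) = 6.9791 × 10^5/18 = 3.88 × 10^4

3.88 × 10^4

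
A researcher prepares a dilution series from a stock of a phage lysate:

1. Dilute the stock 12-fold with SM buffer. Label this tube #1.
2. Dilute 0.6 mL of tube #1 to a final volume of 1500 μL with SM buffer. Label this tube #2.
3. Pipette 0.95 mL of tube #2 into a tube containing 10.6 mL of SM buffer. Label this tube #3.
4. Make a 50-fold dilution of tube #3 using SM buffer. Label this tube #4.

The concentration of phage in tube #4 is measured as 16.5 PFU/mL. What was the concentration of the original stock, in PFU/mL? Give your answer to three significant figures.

3.01 × 10^5 PFU/mL

Step 1: 12-fold → factor 12
Step 2: 0.6 mL brought to 1500 μL → factor 1.5/0.6 = 2.5
Step 3: 0.95 mL + 10.6 mL = 11.55 mL total → factor 11.55/0.95 = 12.158
Step 4: 50-fold → factor 50
Overall dilution factor = 12 × 2.5 × 12.158 × 50 = 18237
Stock = 16.5 PFU/mL × 18237 = 3.01 × 10^5 PFU/mL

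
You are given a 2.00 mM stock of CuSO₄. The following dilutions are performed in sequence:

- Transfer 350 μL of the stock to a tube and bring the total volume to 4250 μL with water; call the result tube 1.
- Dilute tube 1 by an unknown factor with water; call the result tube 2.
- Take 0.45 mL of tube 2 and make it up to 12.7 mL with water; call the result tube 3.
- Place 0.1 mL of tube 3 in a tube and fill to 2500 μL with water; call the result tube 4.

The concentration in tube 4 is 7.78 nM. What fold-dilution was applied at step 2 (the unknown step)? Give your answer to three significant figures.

30.0-fold

Step 1: 350 μL brought to 4250 μL → factor 4250/350 = 12.143
Step 2: unknown factor x
Step 3: 0.45 mL brought to 12.7 mL → factor 12.7/0.45 = 28.222
Step 4: 0.1 mL brought to 2500 μL → factor 2.5/0.1 = 25
Product of known-step factors = 8567.5
Overall factor = 2.00 mM / (7.78 nM) = 2.5707 × 10^5
x = 2.5707 × 10^5 / 8567.5 = 30.0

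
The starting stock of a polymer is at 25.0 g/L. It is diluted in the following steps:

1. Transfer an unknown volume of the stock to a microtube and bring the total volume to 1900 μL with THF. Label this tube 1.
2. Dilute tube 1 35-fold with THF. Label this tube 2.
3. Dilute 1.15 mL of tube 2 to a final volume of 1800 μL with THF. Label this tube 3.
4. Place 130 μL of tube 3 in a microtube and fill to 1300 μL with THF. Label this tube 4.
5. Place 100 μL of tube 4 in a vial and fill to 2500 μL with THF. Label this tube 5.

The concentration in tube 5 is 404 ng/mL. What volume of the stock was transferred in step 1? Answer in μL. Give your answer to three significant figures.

Step 1: v brought to 1900 μL → factor = 1900 μL/v
Step 2: 35-fold → factor 35
Step 3: 1.15 mL brought to 1800 μL → factor 1.8/1.15 = 1.5652
Step 4: 130 μL brought to 1300 μL → factor 1300/130 = 10
Step 5: 100 μL brought to 2500 μL → factor 2500/100 = 25
Product of known-step factors = 13696
Overall factor = 25.0 g/L / (404 ng/mL) = 61881
Step-1 factor = 61881 / 13696 = 4.5183
v = 1900 μL / 4.5183 = 421 μL

421 μL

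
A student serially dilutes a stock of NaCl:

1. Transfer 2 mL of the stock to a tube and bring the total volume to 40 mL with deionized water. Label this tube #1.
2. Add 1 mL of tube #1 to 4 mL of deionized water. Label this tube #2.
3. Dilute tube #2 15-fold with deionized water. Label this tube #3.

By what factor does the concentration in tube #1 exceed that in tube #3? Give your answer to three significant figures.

Step 1: 2 mL brought to 40 mL → factor 40/2 = 20
Step 2: 1 mL + 4 mL = 5 mL total → factor 5/1 = 5
Step 3: 15-fold → factor 15
Dilution factor to tube #1 = 20; to tube #3 = 1500
[tube #1]/[tube #3] = (factor to tube #3)/(factor to tube #1) = 1500/20 = 75.0

75.0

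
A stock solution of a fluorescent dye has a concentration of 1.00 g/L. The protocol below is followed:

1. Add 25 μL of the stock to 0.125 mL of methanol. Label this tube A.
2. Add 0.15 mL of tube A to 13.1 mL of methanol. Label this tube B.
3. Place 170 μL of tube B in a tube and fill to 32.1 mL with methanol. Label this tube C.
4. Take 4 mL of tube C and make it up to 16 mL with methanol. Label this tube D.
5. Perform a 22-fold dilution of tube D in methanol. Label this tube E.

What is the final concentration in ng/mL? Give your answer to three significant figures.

Step 1: 25 μL + 0.125 mL = 150 μL total → factor 150/25 = 6
Step 2: 0.15 mL + 13.1 mL = 13.25 mL total → factor 13.25/0.15 = 88.333
Step 3: 170 μL brought to 32.1 mL → factor 32100/170 = 188.82
Step 4: 4 mL brought to 16 mL → factor 16/4 = 4
Step 5: 22-fold → factor 22
Overall dilution factor = 6 × 88.333 × 188.82 × 4 × 22 = 8.8067 × 10^6
Final = 1.00 g/L / 8.8067 × 10^6 = 1.135 × 10^-7 g/L = 0.114 ng/mL

0.114 ng/mL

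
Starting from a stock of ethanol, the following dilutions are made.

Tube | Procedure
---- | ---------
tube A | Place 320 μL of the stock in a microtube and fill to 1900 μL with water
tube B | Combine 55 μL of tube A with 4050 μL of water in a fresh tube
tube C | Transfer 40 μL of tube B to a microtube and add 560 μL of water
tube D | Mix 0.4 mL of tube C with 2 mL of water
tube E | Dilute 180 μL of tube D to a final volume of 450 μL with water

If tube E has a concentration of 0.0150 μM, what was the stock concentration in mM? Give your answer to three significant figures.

Step 1: 320 μL brought to 1900 μL → factor 1900/320 = 5.9375
Step 2: 55 μL + 4050 μL = 4105 μL total → factor 4105/55 = 74.636
Step 3: 40 μL + 560 μL = 600 μL total → factor 600/40 = 15
Step 4: 0.4 mL + 2 mL = 2.4 mL total → factor 2.4/0.4 = 6
Step 5: 180 μL brought to 450 μL → factor 450/180 = 2.5
Overall dilution factor = 5.9375 × 74.636 × 15 × 6 × 2.5 = 99710
Stock = 0.0150 μM × 99710 = 1496 μM = 1.50 mM

1.50 mM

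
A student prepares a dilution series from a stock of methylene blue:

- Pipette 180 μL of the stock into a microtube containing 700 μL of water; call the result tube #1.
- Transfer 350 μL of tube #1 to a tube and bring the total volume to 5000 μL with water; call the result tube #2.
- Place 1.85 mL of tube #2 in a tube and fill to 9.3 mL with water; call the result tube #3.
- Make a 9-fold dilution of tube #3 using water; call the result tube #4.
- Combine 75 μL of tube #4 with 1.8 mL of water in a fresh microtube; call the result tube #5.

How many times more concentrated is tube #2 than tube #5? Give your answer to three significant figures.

1.13 × 10^3

Step 1: 180 μL + 700 μL = 880 μL total → factor 880/180 = 4.8889
Step 2: 350 μL brought to 5000 μL → factor 5000/350 = 14.286
Step 3: 1.85 mL brought to 9.3 mL → factor 9.3/1.85 = 5.027
Step 4: 9-fold → factor 9
Step 5: 75 μL + 1.8 mL = 1875 μL total → factor 1875/75 = 25
Dilution factor to tube #2 = 69.841; to tube #5 = 78996
[tube #2]/[tube #5] = (factor to tube #5)/(factor to tube #2) = 78996/69.841 = 1.13 × 10^3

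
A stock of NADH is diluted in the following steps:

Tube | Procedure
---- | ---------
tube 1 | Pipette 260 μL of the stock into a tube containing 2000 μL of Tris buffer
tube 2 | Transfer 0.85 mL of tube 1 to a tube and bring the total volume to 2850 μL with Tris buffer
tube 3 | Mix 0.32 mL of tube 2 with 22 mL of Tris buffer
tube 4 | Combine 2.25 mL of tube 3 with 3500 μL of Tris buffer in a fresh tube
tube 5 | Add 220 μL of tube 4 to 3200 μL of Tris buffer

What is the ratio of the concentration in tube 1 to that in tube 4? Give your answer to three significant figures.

598

Step 1: 260 μL + 2000 μL = 2260 μL total → factor 2260/260 = 8.6923
Step 2: 0.85 mL brought to 2850 μL → factor 2.85/0.85 = 3.3529
Step 3: 0.32 mL + 22 mL = 22.32 mL total → factor 22.32/0.32 = 69.75
Step 4: 2.25 mL + 3500 μL = 5.75 mL total → factor 5.75/2.25 = 2.5556
Dilution factor to tube 1 = 8.6923; to tube 4 = 5195.1
[tube 1]/[tube 4] = (factor to tube 4)/(factor to tube 1) = 5195.1/8.6923 = 598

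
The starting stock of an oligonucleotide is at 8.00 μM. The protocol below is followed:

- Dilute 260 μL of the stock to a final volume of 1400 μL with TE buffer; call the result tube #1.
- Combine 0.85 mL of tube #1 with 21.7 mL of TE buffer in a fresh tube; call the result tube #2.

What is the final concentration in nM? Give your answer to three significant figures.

Step 1: 260 μL brought to 1400 μL → factor 1400/260 = 5.3846
Step 2: 0.85 mL + 21.7 mL = 22.55 mL total → factor 22.55/0.85 = 26.529
Overall dilution factor = 5.3846 × 26.529 = 142.85
Final = 8.00 μM / 142.85 = 0.05600 μM = 56.0 nM

56.0 nM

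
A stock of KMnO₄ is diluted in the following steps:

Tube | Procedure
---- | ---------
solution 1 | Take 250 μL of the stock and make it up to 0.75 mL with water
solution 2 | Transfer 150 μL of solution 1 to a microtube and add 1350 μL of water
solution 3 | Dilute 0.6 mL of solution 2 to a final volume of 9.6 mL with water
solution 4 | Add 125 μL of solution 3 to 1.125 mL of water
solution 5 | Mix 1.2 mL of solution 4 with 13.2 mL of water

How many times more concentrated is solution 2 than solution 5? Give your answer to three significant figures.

Step 1: 250 μL brought to 0.75 mL → factor 750/250 = 3
Step 2: 150 μL + 1350 μL = 1500 μL total → factor 1500/150 = 10
Step 3: 0.6 mL brought to 9.6 mL → factor 9.6/0.6 = 16
Step 4: 125 μL + 1.125 mL = 1250 μL total → factor 1250/125 = 10
Step 5: 1.2 mL + 13.2 mL = 14.4 mL total → factor 14.4/1.2 = 12
Dilution factor to solution 2 = 30; to solution 5 = 57600
[solution 2]/[solution 5] = (factor to solution 5)/(factor to solution 2) = 57600/30 = 1.92 × 10^3

1.92 × 10^3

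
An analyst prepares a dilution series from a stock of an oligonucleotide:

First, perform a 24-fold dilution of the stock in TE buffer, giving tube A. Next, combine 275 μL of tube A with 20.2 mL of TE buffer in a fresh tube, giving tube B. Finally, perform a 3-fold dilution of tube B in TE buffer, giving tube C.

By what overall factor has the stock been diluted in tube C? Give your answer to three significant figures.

Step 1: 24-fold → factor 24
Step 2: 275 μL + 20.2 mL = 20475 μL total → factor 20475/275 = 74.455
Step 3: 3-fold → factor 3
Overall dilution factor = 24 × 74.455 × 3 = 5360.7

5.36 × 10^3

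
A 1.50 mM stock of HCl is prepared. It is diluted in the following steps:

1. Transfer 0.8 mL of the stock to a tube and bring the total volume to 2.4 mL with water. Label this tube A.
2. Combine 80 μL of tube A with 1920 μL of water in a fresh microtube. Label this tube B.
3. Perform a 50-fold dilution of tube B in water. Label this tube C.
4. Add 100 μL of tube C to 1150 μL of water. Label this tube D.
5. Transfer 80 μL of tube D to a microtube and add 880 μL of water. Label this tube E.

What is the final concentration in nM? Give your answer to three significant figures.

Step 1: 0.8 mL brought to 2.4 mL → factor 2.4/0.8 = 3
Step 2: 80 μL + 1920 μL = 2000 μL total → factor 2000/80 = 25
Step 3: 50-fold → factor 50
Step 4: 100 μL + 1150 μL = 1250 μL total → factor 1250/100 = 12.5
Step 5: 80 μL + 880 μL = 960 μL total → factor 960/80 = 12
Overall dilution factor = 3 × 25 × 50 × 12.5 × 12 = 5.625 × 10^5
Final = 1.50 mM / 5.625 × 10^5 = 2.667 × 10^-6 mM = 2.67 nM

2.67 nM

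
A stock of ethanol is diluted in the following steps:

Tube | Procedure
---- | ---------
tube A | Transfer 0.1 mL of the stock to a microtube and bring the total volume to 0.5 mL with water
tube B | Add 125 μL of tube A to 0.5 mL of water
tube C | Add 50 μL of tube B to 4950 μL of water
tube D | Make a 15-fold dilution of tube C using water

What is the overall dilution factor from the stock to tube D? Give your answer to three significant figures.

3.75 × 10^4

Step 1: 0.1 mL brought to 0.5 mL → factor 0.5/0.1 = 5
Step 2: 125 μL + 0.5 mL = 625 μL total → factor 625/125 = 5
Step 3: 50 μL + 4950 μL = 5000 μL total → factor 5000/50 = 100
Step 4: 15-fold → factor 15
Overall dilution factor = 5 × 5 × 100 × 15 = 37500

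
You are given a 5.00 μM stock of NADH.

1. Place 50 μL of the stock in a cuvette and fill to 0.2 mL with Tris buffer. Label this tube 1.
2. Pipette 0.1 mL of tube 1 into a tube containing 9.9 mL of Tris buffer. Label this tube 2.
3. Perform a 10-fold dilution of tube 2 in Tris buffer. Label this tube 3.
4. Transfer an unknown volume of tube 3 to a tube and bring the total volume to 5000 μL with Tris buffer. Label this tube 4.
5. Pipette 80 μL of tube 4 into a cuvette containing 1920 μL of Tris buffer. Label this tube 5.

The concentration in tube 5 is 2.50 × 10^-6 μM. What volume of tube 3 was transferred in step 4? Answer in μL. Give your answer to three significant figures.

Step 1: 50 μL brought to 0.2 mL → factor 200/50 = 4
Step 2: 0.1 mL + 9.9 mL = 10 mL total → factor 10/0.1 = 100
Step 3: 10-fold → factor 10
Step 4: v brought to 5000 μL → factor = 5000 μL/v
Step 5: 80 μL + 1920 μL = 2000 μL total → factor 2000/80 = 25
Product of known-step factors = 1 × 10^5
Overall factor = 5.00 μM / (2.50 × 10^-6 μM) = 2 × 10^6
Step-4 factor = 2 × 10^6 / 1 × 10^5 = 20
v = 5000 μL / 20 = 250 μL

250 μL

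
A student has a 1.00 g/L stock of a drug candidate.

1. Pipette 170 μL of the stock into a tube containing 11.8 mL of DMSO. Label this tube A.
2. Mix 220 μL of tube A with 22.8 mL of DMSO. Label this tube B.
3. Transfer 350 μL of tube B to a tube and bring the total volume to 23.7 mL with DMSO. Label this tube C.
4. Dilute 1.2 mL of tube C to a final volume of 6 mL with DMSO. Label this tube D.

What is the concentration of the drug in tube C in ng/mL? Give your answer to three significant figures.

2.00 ng/mL

Step 1: 170 μL + 11.8 mL = 11970 μL total → factor 11970/170 = 70.412
Step 2: 220 μL + 22.8 mL = 23020 μL total → factor 23020/220 = 104.64
Step 3: 350 μL brought to 23.7 mL → factor 23700/350 = 67.714
Dilution factor through tube C = 70.412 × 104.64 × 67.714 = 4.9889 × 10^5
[tube C] = 1.00 g/L / 4.9889 × 10^5 = 2.004 × 10^-6 g/L = 2.00 ng/mL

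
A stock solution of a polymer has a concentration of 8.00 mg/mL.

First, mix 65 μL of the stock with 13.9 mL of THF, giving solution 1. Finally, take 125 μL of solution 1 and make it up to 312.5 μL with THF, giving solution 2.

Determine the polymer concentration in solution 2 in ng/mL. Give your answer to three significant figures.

Step 1: 65 μL + 13.9 mL = 13965 μL total → factor 13965/65 = 214.85
Step 2: 125 μL brought to 312.5 μL → factor 312.5/125 = 2.5
Overall dilution factor = 214.85 × 2.5 = 537.12
Final = 8.00 mg/mL / 537.12 = 0.01489 mg/mL = 1.49 × 10^4 ng/mL

1.49 × 10^4 ng/mL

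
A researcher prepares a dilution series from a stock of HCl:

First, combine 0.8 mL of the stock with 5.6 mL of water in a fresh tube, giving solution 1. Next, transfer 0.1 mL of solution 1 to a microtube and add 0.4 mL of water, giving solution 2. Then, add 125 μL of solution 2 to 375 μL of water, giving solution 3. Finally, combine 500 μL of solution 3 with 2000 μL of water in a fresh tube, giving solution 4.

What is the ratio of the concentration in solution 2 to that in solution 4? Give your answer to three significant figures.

20.0

Step 1: 0.8 mL + 5.6 mL = 6.4 mL total → factor 6.4/0.8 = 8
Step 2: 0.1 mL + 0.4 mL = 0.5 mL total → factor 0.5/0.1 = 5
Step 3: 125 μL + 375 μL = 500 μL total → factor 500/125 = 4
Step 4: 500 μL + 2000 μL = 2500 μL total → factor 2500/500 = 5
Dilution factor to solution 2 = 40; to solution 4 = 800
[solution 2]/[solution 4] = (factor to solution 4)/(factor to solution 2) = 800/40 = 20.0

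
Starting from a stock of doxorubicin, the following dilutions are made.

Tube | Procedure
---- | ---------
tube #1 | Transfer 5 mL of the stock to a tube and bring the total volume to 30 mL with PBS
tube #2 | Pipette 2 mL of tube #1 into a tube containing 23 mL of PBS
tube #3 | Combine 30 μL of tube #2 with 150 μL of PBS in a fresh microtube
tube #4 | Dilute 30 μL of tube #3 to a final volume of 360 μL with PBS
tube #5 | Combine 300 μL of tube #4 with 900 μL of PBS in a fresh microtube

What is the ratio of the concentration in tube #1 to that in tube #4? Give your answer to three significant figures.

900

Step 1: 5 mL brought to 30 mL → factor 30/5 = 6
Step 2: 2 mL + 23 mL = 25 mL total → factor 25/2 = 12.5
Step 3: 30 μL + 150 μL = 180 μL total → factor 180/30 = 6
Step 4: 30 μL brought to 360 μL → factor 360/30 = 12
Dilution factor to tube #1 = 6; to tube #4 = 5400
[tube #1]/[tube #4] = (factor to tube #4)/(factor to tube #1) = 5400/6 = 900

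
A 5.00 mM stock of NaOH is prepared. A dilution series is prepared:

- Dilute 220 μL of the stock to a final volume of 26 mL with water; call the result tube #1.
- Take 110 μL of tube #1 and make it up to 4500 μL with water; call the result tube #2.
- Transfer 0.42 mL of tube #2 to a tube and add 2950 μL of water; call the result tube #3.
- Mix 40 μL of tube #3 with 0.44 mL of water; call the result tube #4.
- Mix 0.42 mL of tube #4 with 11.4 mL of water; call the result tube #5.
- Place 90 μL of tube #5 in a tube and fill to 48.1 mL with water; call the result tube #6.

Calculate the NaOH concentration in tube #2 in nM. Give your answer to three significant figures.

Step 1: 220 μL brought to 26 mL → factor 26000/220 = 118.18
Step 2: 110 μL brought to 4500 μL → factor 4500/110 = 40.909
Dilution factor through tube #2 = 118.18 × 40.909 = 4834.7
[tube #2] = 5.00 mM / 4834.7 = 0.001034 mM = 1.03 × 10^3 nM

1.03 × 10^3 nM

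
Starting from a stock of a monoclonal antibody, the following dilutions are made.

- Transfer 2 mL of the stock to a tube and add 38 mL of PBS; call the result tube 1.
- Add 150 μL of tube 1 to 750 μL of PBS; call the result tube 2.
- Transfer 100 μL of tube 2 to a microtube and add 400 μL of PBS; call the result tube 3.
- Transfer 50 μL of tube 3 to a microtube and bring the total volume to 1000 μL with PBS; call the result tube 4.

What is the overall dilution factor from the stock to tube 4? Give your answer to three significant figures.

1.20 × 10^4

Step 1: 2 mL + 38 mL = 40 mL total → factor 40/2 = 20
Step 2: 150 μL + 750 μL = 900 μL total → factor 900/150 = 6
Step 3: 100 μL + 400 μL = 500 μL total → factor 500/100 = 5
Step 4: 50 μL brought to 1000 μL → factor 1000/50 = 20
Overall dilution factor = 20 × 6 × 5 × 20 = 12000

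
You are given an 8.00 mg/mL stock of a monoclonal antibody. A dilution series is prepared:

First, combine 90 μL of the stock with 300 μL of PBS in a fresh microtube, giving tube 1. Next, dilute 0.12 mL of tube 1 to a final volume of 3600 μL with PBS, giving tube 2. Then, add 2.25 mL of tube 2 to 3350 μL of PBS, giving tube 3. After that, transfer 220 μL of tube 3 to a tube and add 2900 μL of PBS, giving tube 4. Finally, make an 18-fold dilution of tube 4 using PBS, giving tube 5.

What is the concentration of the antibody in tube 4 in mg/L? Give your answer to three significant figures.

Step 1: 90 μL + 300 μL = 390 μL total → factor 390/90 = 4.3333
Step 2: 0.12 mL brought to 3600 μL → factor 3.6/0.12 = 30
Step 3: 2.25 mL + 3350 μL = 5.6 mL total → factor 5.6/2.25 = 2.4889
Step 4: 220 μL + 2900 μL = 3120 μL total → factor 3120/220 = 14.182
Dilution factor through tube 4 = 4.3333 × 30 × 2.4889 × 14.182 = 4588.6
[tube 4] = 8.00 mg/mL / 4588.6 = 0.001743 mg/mL = 1.74 mg/L

1.74 mg/L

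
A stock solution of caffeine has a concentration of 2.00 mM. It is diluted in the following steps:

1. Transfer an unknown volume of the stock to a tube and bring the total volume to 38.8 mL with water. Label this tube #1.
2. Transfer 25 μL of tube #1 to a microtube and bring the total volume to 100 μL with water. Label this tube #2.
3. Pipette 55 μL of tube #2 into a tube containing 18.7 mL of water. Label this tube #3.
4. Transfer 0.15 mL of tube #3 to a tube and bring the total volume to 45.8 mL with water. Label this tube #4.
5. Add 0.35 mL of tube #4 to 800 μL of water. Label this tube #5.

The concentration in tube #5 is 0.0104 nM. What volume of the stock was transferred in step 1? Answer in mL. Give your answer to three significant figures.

Step 1: v brought to 38.8 mL → factor = 38.8 mL/v
Step 2: 25 μL brought to 100 μL → factor 100/25 = 4
Step 3: 55 μL + 18.7 mL = 18755 μL total → factor 18755/55 = 341
Step 4: 0.15 mL brought to 45.8 mL → factor 45.8/0.15 = 305.33
Step 5: 0.35 mL + 800 μL = 1.15 mL total → factor 1.15/0.35 = 3.2857
Product of known-step factors = 1.3684 × 10^6
Overall factor = 2.00 mM / (0.0104 nM) = 1.9231 × 10^8
Step-1 factor = 1.9231 × 10^8 / 1.3684 × 10^6 = 140.53
v = 38.8 mL / 140.53 = 0.276 mL

0.276 mL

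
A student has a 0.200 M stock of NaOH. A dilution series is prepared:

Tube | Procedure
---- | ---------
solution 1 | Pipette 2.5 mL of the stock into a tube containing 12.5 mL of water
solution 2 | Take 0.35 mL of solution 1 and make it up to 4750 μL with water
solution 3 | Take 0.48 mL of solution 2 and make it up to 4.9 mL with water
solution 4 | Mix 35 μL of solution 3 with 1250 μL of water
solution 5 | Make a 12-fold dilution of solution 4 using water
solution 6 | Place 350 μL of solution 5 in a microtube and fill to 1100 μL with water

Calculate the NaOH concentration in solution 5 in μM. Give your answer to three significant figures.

Step 1: 2.5 mL + 12.5 mL = 15 mL total → factor 15/2.5 = 6
Step 2: 0.35 mL brought to 4750 μL → factor 4.75/0.35 = 13.571
Step 3: 0.48 mL brought to 4.9 mL → factor 4.9/0.48 = 10.208
Step 4: 35 μL + 1250 μL = 1285 μL total → factor 1285/35 = 36.714
Step 5: 12-fold → factor 12
Dilution factor through solution 5 = 6 × 13.571 × 10.208 × 36.714 × 12 = 3.6622 × 10^5
[solution 5] = 0.200 M / 3.6622 × 10^5 = 5.461 × 10^-7 M = 0.546 μM

0.546 μM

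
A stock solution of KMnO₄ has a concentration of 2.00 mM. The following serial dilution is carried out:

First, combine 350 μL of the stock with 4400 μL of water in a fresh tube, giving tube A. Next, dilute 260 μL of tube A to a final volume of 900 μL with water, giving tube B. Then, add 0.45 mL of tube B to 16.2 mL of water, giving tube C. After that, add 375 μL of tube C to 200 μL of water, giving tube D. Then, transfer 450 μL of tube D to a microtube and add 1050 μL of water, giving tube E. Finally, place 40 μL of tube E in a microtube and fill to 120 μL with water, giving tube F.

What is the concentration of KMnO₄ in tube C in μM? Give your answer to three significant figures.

Step 1: 350 μL + 4400 μL = 4750 μL total → factor 4750/350 = 13.571
Step 2: 260 μL brought to 900 μL → factor 900/260 = 3.4615
Step 3: 0.45 mL + 16.2 mL = 16.65 mL total → factor 16.65/0.45 = 37
Dilution factor through tube C = 13.571 × 3.4615 × 37 = 1738.2
[tube C] = 2.00 mM / 1738.2 = 0.001151 mM = 1.15 μM

1.15 μM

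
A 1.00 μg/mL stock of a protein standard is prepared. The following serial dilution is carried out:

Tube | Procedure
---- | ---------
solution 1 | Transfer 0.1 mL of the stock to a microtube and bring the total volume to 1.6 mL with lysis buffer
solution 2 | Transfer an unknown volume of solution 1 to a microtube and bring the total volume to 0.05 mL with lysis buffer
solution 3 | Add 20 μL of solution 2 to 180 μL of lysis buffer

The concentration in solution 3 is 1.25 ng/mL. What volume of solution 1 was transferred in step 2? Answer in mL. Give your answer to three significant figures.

Step 1: 0.1 mL brought to 1.6 mL → factor 1.6/0.1 = 16
Step 2: v brought to 0.05 mL → factor = 0.05 mL/v
Step 3: 20 μL + 180 μL = 200 μL total → factor 200/20 = 10
Product of known-step factors = 160
Overall factor = 1.00 μg/mL / (1.25 ng/mL) = 800
Step-2 factor = 800 / 160 = 5
v = 0.05 mL / 5 = 0.0100 mL

0.0100 mL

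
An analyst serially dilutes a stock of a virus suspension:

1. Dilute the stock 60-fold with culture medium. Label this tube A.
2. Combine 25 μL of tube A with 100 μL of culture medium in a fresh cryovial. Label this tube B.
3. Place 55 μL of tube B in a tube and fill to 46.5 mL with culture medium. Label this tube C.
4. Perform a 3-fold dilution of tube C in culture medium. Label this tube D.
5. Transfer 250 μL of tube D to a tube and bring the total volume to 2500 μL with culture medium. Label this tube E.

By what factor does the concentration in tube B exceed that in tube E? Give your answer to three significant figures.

2.54 × 10^4

Step 1: 60-fold → factor 60
Step 2: 25 μL + 100 μL = 125 μL total → factor 125/25 = 5
Step 3: 55 μL brought to 46.5 mL → factor 46500/55 = 845.45
Step 4: 3-fold → factor 3
Step 5: 250 μL brought to 2500 μL → factor 2500/250 = 10
Dilution factor to tube B = 300; to tube E = 7.6091 × 10^6
[tube B]/[tube E] = (factor to tube E)/(factor to tube B) = 7.6091 × 10^6/300 = 2.54 × 10^4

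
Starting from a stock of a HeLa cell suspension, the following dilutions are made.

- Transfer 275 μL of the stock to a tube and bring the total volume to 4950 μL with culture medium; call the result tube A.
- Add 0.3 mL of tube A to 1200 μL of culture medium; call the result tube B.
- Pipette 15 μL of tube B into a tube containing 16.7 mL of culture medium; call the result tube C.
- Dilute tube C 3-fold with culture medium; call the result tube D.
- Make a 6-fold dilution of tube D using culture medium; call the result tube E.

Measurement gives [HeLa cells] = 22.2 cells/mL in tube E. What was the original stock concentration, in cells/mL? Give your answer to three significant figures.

4.01 × 10^7 cells/mL

Step 1: 275 μL brought to 4950 μL → factor 4950/275 = 18
Step 2: 0.3 mL + 1200 μL = 1.5 mL total → factor 1.5/0.3 = 5
Step 3: 15 μL + 16.7 mL = 16715 μL total → factor 16715/15 = 1114.3
Step 4: 3-fold → factor 3
Step 5: 6-fold → factor 6
Overall dilution factor = 18 × 5 × 1114.3 × 3 × 6 = 1.8052 × 10^6
Stock = 22.2 cells/mL × 1.8052 × 10^6 = 4.01 × 10^7 cells/mL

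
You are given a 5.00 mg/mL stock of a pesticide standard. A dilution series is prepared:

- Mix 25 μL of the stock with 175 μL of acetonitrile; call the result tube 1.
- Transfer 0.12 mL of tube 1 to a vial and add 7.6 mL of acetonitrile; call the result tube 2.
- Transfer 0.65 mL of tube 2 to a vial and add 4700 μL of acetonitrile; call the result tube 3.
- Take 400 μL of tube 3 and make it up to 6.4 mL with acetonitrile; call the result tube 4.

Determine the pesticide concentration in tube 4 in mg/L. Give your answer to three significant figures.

Step 1: 25 μL + 175 μL = 200 μL total → factor 200/25 = 8
Step 2: 0.12 mL + 7.6 mL = 7.72 mL total → factor 7.72/0.12 = 64.333
Step 3: 0.65 mL + 4700 μL = 5.35 mL total → factor 5.35/0.65 = 8.2308
Step 4: 400 μL brought to 6.4 mL → factor 6400/400 = 16
Overall dilution factor = 8 × 64.333 × 8.2308 × 16 = 67778
Final = 5.00 mg/mL / 67778 = 7.377 × 10^-5 mg/mL = 0.0738 mg/L

0.0738 mg/L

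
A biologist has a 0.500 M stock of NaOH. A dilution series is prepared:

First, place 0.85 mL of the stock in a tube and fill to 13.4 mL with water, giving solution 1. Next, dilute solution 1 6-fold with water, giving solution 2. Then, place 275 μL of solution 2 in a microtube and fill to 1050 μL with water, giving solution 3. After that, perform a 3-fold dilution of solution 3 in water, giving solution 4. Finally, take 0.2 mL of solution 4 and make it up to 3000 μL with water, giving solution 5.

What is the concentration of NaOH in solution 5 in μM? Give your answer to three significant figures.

30.8 μM

Step 1: 0.85 mL brought to 13.4 mL → factor 13.4/0.85 = 15.765
Step 2: 6-fold → factor 6
Step 3: 275 μL brought to 1050 μL → factor 1050/275 = 3.8182
Step 4: 3-fold → factor 3
Step 5: 0.2 mL brought to 3000 μL → factor 3/0.2 = 15
Overall dilution factor = 15.765 × 6 × 3.8182 × 3 × 15 = 16252
Final = 0.500 M / 16252 = 3.077 × 10^-5 M = 30.8 μM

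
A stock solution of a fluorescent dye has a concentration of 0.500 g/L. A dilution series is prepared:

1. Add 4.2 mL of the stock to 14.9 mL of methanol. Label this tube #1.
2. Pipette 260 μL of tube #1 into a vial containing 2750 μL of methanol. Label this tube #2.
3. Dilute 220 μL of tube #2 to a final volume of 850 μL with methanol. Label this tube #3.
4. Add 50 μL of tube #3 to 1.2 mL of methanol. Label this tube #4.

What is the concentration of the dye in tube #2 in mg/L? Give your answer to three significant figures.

Step 1: 4.2 mL + 14.9 mL = 19.1 mL total → factor 19.1/4.2 = 4.5476
Step 2: 260 μL + 2750 μL = 3010 μL total → factor 3010/260 = 11.577
Dilution factor through tube #2 = 4.5476 × 11.577 = 52.647
[tube #2] = 0.500 g/L / 52.647 = 0.009497 g/L = 9.50 mg/L

9.50 mg/L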